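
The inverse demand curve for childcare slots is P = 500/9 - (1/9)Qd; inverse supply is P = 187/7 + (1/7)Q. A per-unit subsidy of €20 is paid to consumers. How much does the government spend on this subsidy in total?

Pre-subsidy: 500/9 - (1/9)Q = 187/7 + (1/7)Q gives Q* = 113.5625 and P* = 42.9375.
With the rebate, buyers effectively pay Pb = Ps − 20, where Ps is the price sellers receive.
On the curves, Pb = 500/9 - (1/9)Q and Ps = 187/7 + (1/7)Q; the wedge Ps − Pb = 20 gives 187/7 + (1/7)Q − (500/9 - (1/9)Q) = 20, so Q' = 192.3125.
Then Pb = 500/9 − (1/9)·192.3125 = 34.1875 and Ps = 187/7 + (1/7)·192.3125 = 54.1875.
Government outlay = subsidy × quantity = 20 × 192.3125 = 3846.25.

Government cost = €3846.25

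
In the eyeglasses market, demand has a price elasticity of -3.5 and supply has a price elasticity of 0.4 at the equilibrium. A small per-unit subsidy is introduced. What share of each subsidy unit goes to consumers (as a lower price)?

For a small subsidy around the equilibrium, the benefit split depends on the relative slopes, which at a point are proportional to the elasticities.
Buyer share = εs/(εs + |εd|) = 0.4/(0.4 + 3.5) = 4/39; seller share = |εd|/(εs + |εd|) = 35/39.

Consumer share = 4/39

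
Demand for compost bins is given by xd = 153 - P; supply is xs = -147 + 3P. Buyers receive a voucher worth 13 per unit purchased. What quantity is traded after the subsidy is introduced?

x' = 87.75

Pre-subsidy: 153 - P = -147 + 3P gives P* = 75, x* = 78.
With the rebate, buyers effectively pay Pb = Ps − 13, where Ps is the price sellers receive.
Demand in terms of Ps becomes xd = 153 − 1(Ps − 13) = 166 - Ps. Setting this equal to supply: 166 - Ps = -147 + 3Ps, so Ps = 78.25.
Buyers pay Pb = 78.25 − 13 = 65.25; x' = -147 + 3·78.25 = 87.75.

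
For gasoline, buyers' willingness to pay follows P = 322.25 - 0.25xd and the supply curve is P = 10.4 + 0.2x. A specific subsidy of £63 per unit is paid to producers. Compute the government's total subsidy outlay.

Government cost = £52479

Pre-subsidy: 322.25 - 0.25x = 10.4 + 0.2x gives x* = 693 and P* = 149.
With the subsidy, sellers receive Ps = Pb + 63 for each unit, where Pb is the price buyers pay.
On the curves, Pb = 322.25 - 0.25x and Ps = 10.4 + 0.2x; the wedge Ps − Pb = 63 gives 10.4 + 0.2x − (322.25 - 0.25x) = 63, so x' = 833.
Then Pb = 322.25 − 0.25·833 = 114 and Ps = 10.4 + 0.2·833 = 177.
Government outlay = subsidy × quantity = 63 × 833 = 52479.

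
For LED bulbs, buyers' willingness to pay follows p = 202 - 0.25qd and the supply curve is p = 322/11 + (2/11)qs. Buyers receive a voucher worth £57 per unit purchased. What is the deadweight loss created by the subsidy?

Deadweight loss = £3762

Pre-subsidy: 202 - 0.25q = 322/11 + (2/11)q gives q* = 400 and p* = 102.
With the rebate, buyers effectively pay pb = ps − 57, where ps is the price sellers receive.
On the curves, pb = 202 - 0.25q and ps = 322/11 + (2/11)q; the wedge ps − pb = 57 gives 322/11 + (2/11)q − (202 - 0.25q) = 57, so q' = 532.
Then pb = 202 − 0.25·532 = 69 and ps = 322/11 + (2/11)·532 = 126.
The subsidy expands output by 532 − 400 = 132 past the efficient level; on those units the gap between marginal cost and willingness to pay runs from 0 up to 57.
DWL = ½ × 57 × 132 = 3762.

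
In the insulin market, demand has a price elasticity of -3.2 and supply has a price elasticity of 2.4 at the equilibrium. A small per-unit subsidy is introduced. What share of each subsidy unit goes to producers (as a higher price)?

Producer share = 4/7

For a small subsidy around the equilibrium, the benefit split depends on the relative slopes, which at a point are proportional to the elasticities.
Buyer share = εs/(εs + |εd|) = 2.4/(2.4 + 3.2) = 3/7; seller share = |εd|/(εs + |εd|) = 4/7.
So producers capture 4/7 of the subsidy.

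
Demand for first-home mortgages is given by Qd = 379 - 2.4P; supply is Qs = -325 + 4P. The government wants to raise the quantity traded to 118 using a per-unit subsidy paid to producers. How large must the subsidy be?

At Q = 118, invert demand for the buyer price: Pb = (379 − 118)/2.4 = 108.75; invert supply for the seller price: Ps = (118 − (-325))/4 = 110.75.
The subsidy must fill the gap: s = Ps − Pb = 110.75 − 108.75 = 2.

Required subsidy s = 2 per unit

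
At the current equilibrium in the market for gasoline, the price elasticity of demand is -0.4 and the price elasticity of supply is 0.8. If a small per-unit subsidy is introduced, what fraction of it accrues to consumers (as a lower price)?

Consumer share = 2/3

For a small subsidy around the equilibrium, the benefit split depends on the relative slopes, which at a point are proportional to the elasticities.
Buyer share = εs/(εs + |εd|) = 0.8/(0.8 + 0.4) = 2/3; seller share = |εd|/(εs + |εd|) = 1/3.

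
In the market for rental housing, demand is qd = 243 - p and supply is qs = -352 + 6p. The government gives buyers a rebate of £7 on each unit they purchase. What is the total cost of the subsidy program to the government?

Pre-subsidy: 243 - p = -352 + 6p gives p* = 85, q* = 158.
With the rebate, buyers effectively pay pb = ps − 7, where ps is the price sellers receive.
Demand in terms of ps becomes qd = 243 − 1(ps − 7) = 250 - ps. Setting this equal to supply: 250 - ps = -352 + 6ps, so ps = 86.
Buyers pay pb = 86 − 7 = 79; q' = -352 + 6·86 = 164.
Government outlay = subsidy × quantity = 7 × 164 = 1148.

Government cost = £1148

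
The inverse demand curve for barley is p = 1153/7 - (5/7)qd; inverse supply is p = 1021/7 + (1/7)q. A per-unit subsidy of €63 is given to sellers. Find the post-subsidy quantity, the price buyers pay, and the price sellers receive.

q' = 95.5; buyers pay €96.5; sellers receive €159.5

Pre-subsidy: 1153/7 - (5/7)q = 1021/7 + (1/7)q gives q* = 22 and p* = 149.
With the subsidy, sellers receive ps = pb + 63 for each unit, where pb is the price buyers pay.
On the curves, pb = 1153/7 - (5/7)q and ps = 1021/7 + (1/7)q; the wedge ps − pb = 63 gives 1021/7 + (1/7)q − (1153/7 - (5/7)q) = 63, so q' = 95.5.
Then pb = 1153/7 − (5/7)·95.5 = 96.5 and ps = 1021/7 + (1/7)·95.5 = 159.5.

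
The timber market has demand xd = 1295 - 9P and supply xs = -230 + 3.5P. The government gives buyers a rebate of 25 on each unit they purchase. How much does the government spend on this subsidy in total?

Pre-subsidy: 1295 - 9P = -230 + 3.5P gives P* = 122, x* = 197.
With the rebate, buyers effectively pay Pb = Ps − 25, where Ps is the price sellers receive.
Demand in terms of Ps becomes xd = 1295 − 9(Ps − 25) = 1520 - 9Ps. Setting this equal to supply: 1520 - 9Ps = -230 + 3.5Ps, so Ps = 140.
Buyers pay Pb = 140 − 25 = 115; x' = -230 + 3.5·140 = 260.
Government outlay = subsidy × quantity = 25 × 260 = 6500.

Government cost = 6500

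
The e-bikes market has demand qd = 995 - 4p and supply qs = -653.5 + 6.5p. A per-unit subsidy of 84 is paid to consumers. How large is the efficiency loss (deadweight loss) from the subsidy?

Pre-subsidy: 995 - 4p = -653.5 + 6.5p gives p* = 157, q* = 367.
With the rebate, buyers effectively pay pb = ps − 84, where ps is the price sellers receive.
Demand in terms of ps becomes qd = 995 − 4(ps − 84) = 1331 - 4ps. Setting this equal to supply: 1331 - 4ps = -653.5 + 6.5ps, so ps = 189.
Buyers pay pb = 189 − 84 = 105; q' = -653.5 + 6.5·189 = 575.
The subsidy expands output by 575 − 367 = 208 past the efficient level; on those units the gap between marginal cost and willingness to pay runs from 0 up to 84.
DWL = ½ × 84 × 208 = 8736.

Deadweight loss = 8736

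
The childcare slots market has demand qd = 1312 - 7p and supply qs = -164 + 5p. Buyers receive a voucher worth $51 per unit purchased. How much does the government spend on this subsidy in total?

Government cost = $30587.25

Pre-subsidy: 1312 - 7p = -164 + 5p gives p* = 123, q* = 451.
With the rebate, buyers effectively pay pb = ps − 51, where ps is the price sellers receive.
Demand in terms of ps becomes qd = 1312 − 7(ps − 51) = 1669 - 7ps. Setting this equal to supply: 1669 - 7ps = -164 + 5ps, so ps = 152.75.
Buyers pay pb = 152.75 − 51 = 101.75; q' = -164 + 5·152.75 = 599.75.
Government outlay = subsidy × quantity = 51 × 599.75 = 30587.25.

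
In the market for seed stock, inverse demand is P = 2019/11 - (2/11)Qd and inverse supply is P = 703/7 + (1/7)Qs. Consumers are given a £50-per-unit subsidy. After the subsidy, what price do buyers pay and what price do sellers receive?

Buyers pay £109; sellers receive £159

Pre-subsidy: 2019/11 - (2/11)Q = 703/7 + (1/7)Q gives Q* = 256 and P* = 137.
With the rebate, buyers effectively pay Pb = Ps − 50, where Ps is the price sellers receive.
On the curves, Pb = 2019/11 - (2/11)Q and Ps = 703/7 + (1/7)Q; the wedge Ps − Pb = 50 gives 703/7 + (1/7)Q − (2019/11 - (2/11)Q) = 50, so Q' = 410.
Then Pb = 2019/11 − (2/11)·410 = 109 and Ps = 703/7 + (1/7)·410 = 159.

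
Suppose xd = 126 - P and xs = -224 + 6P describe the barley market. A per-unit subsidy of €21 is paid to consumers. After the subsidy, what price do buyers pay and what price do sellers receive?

Buyers pay €32; sellers receive €53

Pre-subsidy: 126 - P = -224 + 6P gives P* = 50, x* = 76.
With the rebate, buyers effectively pay Pb = Ps − 21, where Ps is the price sellers receive.
Demand in terms of Ps becomes xd = 126 − 1(Ps − 21) = 147 - Ps. Setting this equal to supply: 147 - Ps = -224 + 6Ps, so Ps = 53.
Buyers pay Pb = 53 − 21 = 32; x' = -224 + 6·53 = 94.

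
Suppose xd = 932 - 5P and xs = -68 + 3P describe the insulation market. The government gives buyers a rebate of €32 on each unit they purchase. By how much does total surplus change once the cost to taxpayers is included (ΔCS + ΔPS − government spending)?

Pre-subsidy: 932 - 5P = -68 + 3P gives P* = 125, x* = 307.
With the rebate, buyers effectively pay Pb = Ps − 32, where Ps is the price sellers receive.
Demand in terms of Ps becomes xd = 932 − 5(Ps − 32) = 1092 - 5Ps. Setting this equal to supply: 1092 - 5Ps = -68 + 3Ps, so Ps = 145.
Buyers pay Pb = 145 − 32 = 113; x' = -68 + 3·145 = 367.
ΔCS = ½(307 + 367)(125 − 113) = 4044; ΔPS = ½(307 + 367)(145 − 125) = 6740.
Government spending = 32 × 367 = 11744.
Net change = 4044 + 6740 − 11744 = -960. The loss equals the DWL triangle ½·32·60.

Net change in total surplus = -€960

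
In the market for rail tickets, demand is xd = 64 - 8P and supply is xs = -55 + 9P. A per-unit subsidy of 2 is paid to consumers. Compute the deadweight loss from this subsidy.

Pre-subsidy: 64 - 8P = -55 + 9P gives P* = 7, x* = 8.
With the rebate, buyers effectively pay Pb = Ps − 2, where Ps is the price sellers receive.
Demand in terms of Ps becomes xd = 64 − 8(Ps − 2) = 80 - 8Ps. Setting this equal to supply: 80 - 8Ps = -55 + 9Ps, so Ps = 135/17.
Buyers pay Pb = 135/17 − 2 = 101/17; x' = -55 + 9·(135/17) = 280/17.
The subsidy expands output by 280/17 − 8 = 144/17 past the efficient level; on those units the gap between marginal cost and willingness to pay runs from 0 up to 2.
DWL = ½ × 2 × 144/17 = 144/17.

Deadweight loss = 144/17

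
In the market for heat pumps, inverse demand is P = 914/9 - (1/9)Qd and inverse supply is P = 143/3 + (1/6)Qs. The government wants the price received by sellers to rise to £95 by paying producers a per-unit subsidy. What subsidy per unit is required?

Required subsidy s = £25 per unit

At a seller price of 95, quantity supplied is -286 + 6·95 = 284.
Buyers absorb 284 only when they pay Pb = 914/9 − (1/9)·284 = 70.
s = Ps − Pb = 95 − 70 = 25.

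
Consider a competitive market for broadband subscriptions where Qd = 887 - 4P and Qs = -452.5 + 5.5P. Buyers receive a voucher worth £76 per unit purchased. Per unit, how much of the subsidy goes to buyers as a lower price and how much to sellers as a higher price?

Pre-subsidy: 887 - 4P = -452.5 + 5.5P gives P* = 141, Q* = 323.
With the rebate, buyers effectively pay Pb = Ps − 76, where Ps is the price sellers receive.
Demand in terms of Ps becomes Qd = 887 − 4(Ps − 76) = 1191 - 4Ps. Setting this equal to supply: 1191 - 4Ps = -452.5 + 5.5Ps, so Ps = 173.
Buyers pay Pb = 173 − 76 = 97; Q' = -452.5 + 5.5·173 = 499.
Buyers' price falls by P* − Pb = 141 − 97 = 44; sellers' price rises by Ps − P* = 173 − 141 = 32.

Buyers gain £44 per unit; sellers gain £32 per unit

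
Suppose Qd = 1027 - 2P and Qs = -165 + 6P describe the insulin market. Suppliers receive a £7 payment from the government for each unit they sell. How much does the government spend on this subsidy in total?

Pre-subsidy: 1027 - 2P = -165 + 6P gives P* = 149, Q* = 729.
With the subsidy, sellers receive Ps = Pb + 7 for each unit, where Pb is the price buyers pay.
Supply in terms of Pb becomes Qs = -165 + 6(Pb + 7) = -123 + 6Pb. Setting this equal to demand: 1027 - 2Pb = -123 + 6Pb, so Pb = 143.75.
Sellers receive Ps = 143.75 + 7 = 150.75; Q' = 1027 − 2·143.75 = 739.5.
Government outlay = subsidy × quantity = 7 × 739.5 = 5176.5.

Government cost = £5176.5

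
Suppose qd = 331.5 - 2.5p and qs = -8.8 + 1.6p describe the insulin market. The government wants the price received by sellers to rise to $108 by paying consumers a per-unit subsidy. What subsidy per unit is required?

At a seller price of 108, quantity supplied is -8.8 + 1.6·108 = 164.
Buyers absorb 164 only when they pay pb with 331.5 − 2.5·pb = 164, i.e. pb = 67.
s = ps − pb = 108 − 67 = 41.

Required subsidy s = $41 per unit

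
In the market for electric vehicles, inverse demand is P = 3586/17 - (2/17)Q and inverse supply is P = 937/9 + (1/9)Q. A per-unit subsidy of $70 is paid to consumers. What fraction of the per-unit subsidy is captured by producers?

Producer share = 17/35

Pre-subsidy: 3586/17 - (2/17)Q = 937/9 + (1/9)Q gives Q* = 467 and P* = 156.
With the rebate, buyers effectively pay Pb = Ps − 70, where Ps is the price sellers receive.
On the curves, Pb = 3586/17 - (2/17)Q and Ps = 937/9 + (1/9)Q; the wedge Ps − Pb = 70 gives 937/9 + (1/9)Q − (3586/17 - (2/17)Q) = 70, so Q' = 773.
Then Pb = 3586/17 − (2/17)·773 = 120 and Ps = 937/9 + (1/9)·773 = 190.
Buyers' price falls by P* − Pb = 156 − 120 = 36; sellers' price rises by Ps − P* = 190 − 156 = 34.
So producers capture 34/70 = 17/35 of each unit of subsidy.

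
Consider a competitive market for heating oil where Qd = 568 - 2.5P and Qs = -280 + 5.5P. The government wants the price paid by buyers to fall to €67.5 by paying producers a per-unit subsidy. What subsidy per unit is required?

Required subsidy s = €56 per unit

At a buyer price of 67.5, quantity demanded is 568 − 2.5·67.5 = 399.25.
Sellers supply 399.25 only when they receive Ps with -280 + 5.5·Ps = 399.25, i.e. Ps = 123.5.
s = Ps − Pb = 123.5 − 67.5 = 56.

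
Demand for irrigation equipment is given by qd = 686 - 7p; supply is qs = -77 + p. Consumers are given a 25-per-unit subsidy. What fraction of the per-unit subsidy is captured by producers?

Producer share = 0.875

Pre-subsidy: 686 - 7p = -77 + p gives p* = 95.375, q* = 18.375.
With the rebate, buyers effectively pay pb = ps − 25, where ps is the price sellers receive.
Demand in terms of ps becomes qd = 686 − 7(ps − 25) = 861 - 7ps. Setting this equal to supply: 861 - 7ps = -77 + ps, so ps = 117.25.
Buyers pay pb = 117.25 − 25 = 92.25; q' = -77 + 1·117.25 = 40.25.
Buyers' price falls by p* − pb = 95.375 − 92.25 = 3.125; sellers' price rises by ps − p* = 117.25 − 95.375 = 21.875.
So producers capture 21.875/25 = 0.875 of each unit of subsidy.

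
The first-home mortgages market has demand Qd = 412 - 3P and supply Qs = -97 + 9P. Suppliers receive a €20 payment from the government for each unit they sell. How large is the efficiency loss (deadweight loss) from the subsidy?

Deadweight loss = €450

Pre-subsidy: 412 - 3P = -97 + 9P gives P* = 509/12, Q* = 284.75.
With the subsidy, sellers receive Ps = Pb + 20 for each unit, where Pb is the price buyers pay.
Supply in terms of Pb becomes Qs = -97 + 9(Pb + 20) = 83 + 9Pb. Setting this equal to demand: 412 - 3Pb = 83 + 9Pb, so Pb = 329/12.
Sellers receive Ps = 329/12 + 20 = 569/12; Q' = 412 − 3·(329/12) = 329.75.
The subsidy expands output by 329.75 − 284.75 = 45 past the efficient level; on those units the gap between marginal cost and willingness to pay runs from 0 up to 20.
DWL = ½ × 20 × 45 = 450.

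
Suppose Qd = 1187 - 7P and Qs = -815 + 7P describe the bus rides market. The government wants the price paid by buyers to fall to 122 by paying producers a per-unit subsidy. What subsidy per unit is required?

At a buyer price of 122, quantity demanded is 1187 − 7·122 = 333.
Sellers supply 333 only when they receive Ps with -815 + 7·Ps = 333, i.e. Ps = 164.
s = Ps − Pb = 164 − 122 = 42.

Required subsidy s = 42 per unit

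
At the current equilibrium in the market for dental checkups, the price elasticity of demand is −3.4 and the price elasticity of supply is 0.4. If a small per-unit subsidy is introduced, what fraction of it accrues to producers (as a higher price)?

For a small subsidy around the equilibrium, the benefit split depends on the relative slopes, which at a point are proportional to the elasticities.
Buyer share = εs/(εs + |εd|) = 0.4/(0.4 + 3.4) = 2/19; seller share = |εd|/(εs + |εd|) = 17/19.
So producers capture 17/19 of the subsidy.

Producer share = 17/19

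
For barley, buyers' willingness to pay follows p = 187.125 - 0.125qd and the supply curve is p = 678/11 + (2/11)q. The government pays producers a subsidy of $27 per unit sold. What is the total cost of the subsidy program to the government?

Pre-subsidy: 187.125 - 0.125q = 678/11 + (2/11)q gives q* = 409 and p* = 136.
With the subsidy, sellers receive ps = pb + 27 for each unit, where pb is the price buyers pay.
On the curves, pb = 187.125 - 0.125q and ps = 678/11 + (2/11)q; the wedge ps − pb = 27 gives 678/11 + (2/11)q − (187.125 - 0.125q) = 27, so q' = 497.
Then pb = 187.125 − 0.125·497 = 125 and ps = 678/11 + (2/11)·497 = 152.
Government outlay = subsidy × quantity = 27 × 497 = 13419.

Government cost = $13419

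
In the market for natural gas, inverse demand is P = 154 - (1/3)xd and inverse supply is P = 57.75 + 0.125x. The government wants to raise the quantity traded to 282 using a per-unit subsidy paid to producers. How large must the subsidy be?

Required subsidy s = 33 per unit

At x = 282, from the demand curve buyers pay Pb = 154 − (1/3)·282 = 60; from the supply curve sellers need Ps = 57.75 + 0.125·282 = 93.
The subsidy must fill the gap: s = Ps − Pb = 93 − 60 = 33.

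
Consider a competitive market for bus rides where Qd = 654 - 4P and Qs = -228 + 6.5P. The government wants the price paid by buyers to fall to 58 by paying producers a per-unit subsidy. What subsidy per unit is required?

At a buyer price of 58, quantity demanded is 654 − 4·58 = 422.
Sellers supply 422 only when they receive Ps with -228 + 6.5·Ps = 422, i.e. Ps = 100.
s = Ps − Pb = 100 − 58 = 42.

Required subsidy s = 42 per unit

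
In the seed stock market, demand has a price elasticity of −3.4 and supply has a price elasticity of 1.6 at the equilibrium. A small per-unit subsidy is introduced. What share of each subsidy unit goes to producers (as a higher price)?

Producer share = 0.68

For a small subsidy around the equilibrium, the benefit split depends on the relative slopes, which at a point are proportional to the elasticities.
Buyer share = εs/(εs + |εd|) = 1.6/(1.6 + 3.4) = 0.32; seller share = |εd|/(εs + |εd|) = 0.68.
So producers capture 0.68 of the subsidy.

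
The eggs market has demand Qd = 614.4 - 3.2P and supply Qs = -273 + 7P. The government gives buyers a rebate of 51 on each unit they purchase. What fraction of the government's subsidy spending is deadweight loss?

DWL / government spending = 0.125

Pre-subsidy: 614.4 - 3.2P = -273 + 7P gives P* = 87, Q* = 336.
With the rebate, buyers effectively pay Pb = Ps − 51, where Ps is the price sellers receive.
Demand in terms of Ps becomes Qd = 614.4 − 3.2(Ps − 51) = 777.6 - 3.2Ps. Setting this equal to supply: 777.6 - 3.2Ps = -273 + 7Ps, so Ps = 103.
Buyers pay Pb = 103 − 51 = 52; Q' = -273 + 7·103 = 448.
ΔCS = ½(336 + 448)(87 − 52) = 13720; ΔPS = ½(336 + 448)(103 − 87) = 6272.
Government spending = 51 × 448 = 22848.
DWL = ½ × 51 × (448 − 336) = 2856; fraction = 2856 / 22848 = 0.125.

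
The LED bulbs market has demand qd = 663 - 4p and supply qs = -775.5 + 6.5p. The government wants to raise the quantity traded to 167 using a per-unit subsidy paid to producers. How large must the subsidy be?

Required subsidy s = 21 per unit

At q = 167, invert demand for the buyer price: pb = (663 − 167)/4 = 124; invert supply for the seller price: ps = (167 − (-775.5))/6.5 = 145.
The subsidy must fill the gap: s = ps − pb = 145 − 124 = 21.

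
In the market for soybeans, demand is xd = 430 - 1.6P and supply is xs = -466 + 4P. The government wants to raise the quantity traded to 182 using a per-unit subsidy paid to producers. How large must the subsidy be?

Required subsidy s = 7 per unit

At x = 182, invert demand for the buyer price: Pb = (430 − 182)/1.6 = 155; invert supply for the seller price: Ps = (182 − (-466))/4 = 162.
The subsidy must fill the gap: s = Ps − Pb = 162 − 155 = 7.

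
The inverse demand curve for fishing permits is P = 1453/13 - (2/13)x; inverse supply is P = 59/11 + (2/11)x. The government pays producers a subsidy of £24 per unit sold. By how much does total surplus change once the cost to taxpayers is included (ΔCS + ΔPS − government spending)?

Pre-subsidy: 1453/13 - (2/13)x = 59/11 + (2/11)x gives x* = 317 and P* = 63.
With the subsidy, sellers receive Ps = Pb + 24 for each unit, where Pb is the price buyers pay.
On the curves, Pb = 1453/13 - (2/13)x and Ps = 59/11 + (2/11)x; the wedge Ps − Pb = 24 gives 59/11 + (2/11)x − (1453/13 - (2/13)x) = 24, so x' = 388.5.
Then Pb = 1453/13 − (2/13)·388.5 = 52 and Ps = 59/11 + (2/11)·388.5 = 76.
ΔCS = ½(317 + 388.5)(63 − 52) = 3880.25; ΔPS = ½(317 + 388.5)(76 − 63) = 4585.75.
Government spending = 24 × 388.5 = 9324.
Net change = 3880.25 + 4585.75 − 9324 = -858. The loss equals the DWL triangle ½·24·71.5.

Net change in total surplus = -£858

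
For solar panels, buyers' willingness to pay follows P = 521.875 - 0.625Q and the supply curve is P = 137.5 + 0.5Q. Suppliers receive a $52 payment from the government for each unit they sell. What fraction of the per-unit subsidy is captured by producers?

Producer share = 4/9

Pre-subsidy: 521.875 - 0.625Q = 137.5 + 0.5Q gives Q* = 1025/3 and P* = 925/3.
With the subsidy, sellers receive Ps = Pb + 52 for each unit, where Pb is the price buyers pay.
On the curves, Pb = 521.875 - 0.625Q and Ps = 137.5 + 0.5Q; the wedge Ps − Pb = 52 gives 137.5 + 0.5Q − (521.875 - 0.625Q) = 52, so Q' = 3491/9.
Then Pb = 521.875 − 0.625·(3491/9) = 2515/9 and Ps = 137.5 + 0.5·(3491/9) = 2983/9.
Buyers' price falls by P* − Pb = 925/3 − 2515/9 = 260/9; sellers' price rises by Ps − P* = 2983/9 − 925/3 = 208/9.
So producers capture (208/9)/52 = 4/9 of each unit of subsidy.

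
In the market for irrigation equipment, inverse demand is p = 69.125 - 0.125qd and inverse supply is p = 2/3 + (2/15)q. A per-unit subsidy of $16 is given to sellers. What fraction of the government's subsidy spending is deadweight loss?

Pre-subsidy: 69.125 - 0.125q = 2/3 + (2/15)q gives q* = 265 and p* = 36.
With the subsidy, sellers receive ps = pb + 16 for each unit, where pb is the price buyers pay.
On the curves, pb = 69.125 - 0.125q and ps = 2/3 + (2/15)q; the wedge ps − pb = 16 gives 2/3 + (2/15)q − (69.125 - 0.125q) = 16, so q' = 10135/31.
Then pb = 69.125 − 0.125·(10135/31) = 876/31 and ps = 2/3 + (2/15)·(10135/31) = 1372/31.
ΔCS = ½(265 + 10135/31)(36 − 876/31) = 2202000/961; ΔPS = ½(265 + 10135/31)(1372/31 − 36) = 2348800/961.
Government spending = 16 × 10135/31 = 162160/31.
DWL = ½ × 16 × (10135/31 − 265) = 15360/31; fraction = (15360/31) / (162160/31) = 192/2027.

DWL / government spending = 192/2027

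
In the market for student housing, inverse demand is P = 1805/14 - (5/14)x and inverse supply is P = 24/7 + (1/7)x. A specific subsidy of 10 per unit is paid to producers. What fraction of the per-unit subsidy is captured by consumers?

Pre-subsidy: 1805/14 - (5/14)x = 24/7 + (1/7)x gives x* = 251 and P* = 275/7.
With the subsidy, sellers receive Ps = Pb + 10 for each unit, where Pb is the price buyers pay.
On the curves, Pb = 1805/14 - (5/14)x and Ps = 24/7 + (1/7)x; the wedge Ps − Pb = 10 gives 24/7 + (1/7)x − (1805/14 - (5/14)x) = 10, so x' = 271.
Then Pb = 1805/14 − (5/14)·271 = 225/7 and Ps = 24/7 + (1/7)·271 = 295/7.
Buyers' price falls by P* − Pb = 275/7 − 225/7 = 50/7; sellers' price rises by Ps − P* = 295/7 − 275/7 = 20/7.
So consumers capture (50/7)/10 = 5/7 of each unit of subsidy.

Consumer share = 5/7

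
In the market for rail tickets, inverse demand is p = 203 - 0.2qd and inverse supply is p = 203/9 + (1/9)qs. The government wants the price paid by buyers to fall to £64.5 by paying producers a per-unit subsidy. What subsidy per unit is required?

At a buyer price of 64.5, quantity demanded is 1015 − 5·64.5 = 692.5.
Sellers supply 692.5 only when they receive ps = 203/9 + (1/9)·692.5 = 99.5.
s = ps − pb = 99.5 − 64.5 = 35.

Required subsidy s = £35 per unit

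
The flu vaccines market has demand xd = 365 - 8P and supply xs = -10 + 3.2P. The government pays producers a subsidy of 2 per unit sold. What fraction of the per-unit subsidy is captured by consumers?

Pre-subsidy: 365 - 8P = -10 + 3.2P gives P* = 1875/56, x* = 680/7.
With the subsidy, sellers receive Ps = Pb + 2 for each unit, where Pb is the price buyers pay.
Supply in terms of Pb becomes xs = -10 + 3.2(Pb + 2) = -3.6 + 3.2Pb. Setting this equal to demand: 365 - 8Pb = -3.6 + 3.2Pb, so Pb = 1843/56.
Sellers receive Ps = 1843/56 + 2 = 1955/56; x' = 365 − 8·(1843/56) = 712/7.
Buyers' price falls by P* − Pb = 1875/56 − 1843/56 = 4/7; sellers' price rises by Ps − P* = 1955/56 − 1875/56 = 10/7.
So consumers capture (4/7)/2 = 2/7 of each unit of subsidy.

Consumer share = 2/7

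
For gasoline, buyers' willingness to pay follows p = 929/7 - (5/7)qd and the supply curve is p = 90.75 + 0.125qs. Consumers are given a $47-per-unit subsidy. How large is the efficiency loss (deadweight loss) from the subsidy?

Deadweight loss = $1316

Pre-subsidy: 929/7 - (5/7)q = 90.75 + 0.125q gives q* = 50 and p* = 97.
With the rebate, buyers effectively pay pb = ps − 47, where ps is the price sellers receive.
On the curves, pb = 929/7 - (5/7)q and ps = 90.75 + 0.125q; the wedge ps − pb = 47 gives 90.75 + 0.125q − (929/7 - (5/7)q) = 47, so q' = 106.
Then pb = 929/7 − (5/7)·106 = 57 and ps = 90.75 + 0.125·106 = 104.
The subsidy expands output by 106 − 50 = 56 past the efficient level; on those units the gap between marginal cost and willingness to pay runs from 0 up to 47.
DWL = ½ × 47 × 56 = 1316.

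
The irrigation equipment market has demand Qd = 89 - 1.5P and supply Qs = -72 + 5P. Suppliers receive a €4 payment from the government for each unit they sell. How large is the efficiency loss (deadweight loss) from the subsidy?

Pre-subsidy: 89 - 1.5P = -72 + 5P gives P* = 322/13, Q* = 674/13.
With the subsidy, sellers receive Ps = Pb + 4 for each unit, where Pb is the price buyers pay.
Supply in terms of Pb becomes Qs = -72 + 5(Pb + 4) = -52 + 5Pb. Setting this equal to demand: 89 - 1.5Pb = -52 + 5Pb, so Pb = 282/13.
Sellers receive Ps = 282/13 + 4 = 334/13; Q' = 89 − 1.5·(282/13) = 734/13.
The subsidy expands output by 734/13 − 674/13 = 60/13 past the efficient level; on those units the gap between marginal cost and willingness to pay runs from 0 up to 4.
DWL = ½ × 4 × 60/13 = 120/13.

Deadweight loss = 120/13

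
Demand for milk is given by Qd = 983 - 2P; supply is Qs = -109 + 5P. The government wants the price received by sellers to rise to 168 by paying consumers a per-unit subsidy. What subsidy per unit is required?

Required subsidy s = 42 per unit

At a seller price of 168, quantity supplied is -109 + 5·168 = 731.
Buyers absorb 731 only when they pay Pb with 983 − 2·Pb = 731, i.e. Pb = 126.
s = Ps − Pb = 168 − 126 = 42.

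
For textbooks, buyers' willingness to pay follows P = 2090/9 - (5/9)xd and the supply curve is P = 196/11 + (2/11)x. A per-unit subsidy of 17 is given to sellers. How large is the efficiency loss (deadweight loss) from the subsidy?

Pre-subsidy: 2090/9 - (5/9)x = 196/11 + (2/11)x gives x* = 21226/73 and P* = 5160/73.
With the subsidy, sellers receive Ps = Pb + 17 for each unit, where Pb is the price buyers pay.
On the curves, Pb = 2090/9 - (5/9)x and Ps = 196/11 + (2/11)x; the wedge Ps − Pb = 17 gives 196/11 + (2/11)x − (2090/9 - (5/9)x) = 17, so x' = 22909/73.
Then Pb = 2090/9 − (5/9)·(22909/73) = 4225/73 and Ps = 196/11 + (2/11)·(22909/73) = 5466/73.
The subsidy expands output by 22909/73 − 21226/73 = 1683/73 past the efficient level; on those units the gap between marginal cost and willingness to pay runs from 0 up to 17.
DWL = ½ × 17 × 1683/73 = 28611/146.

Deadweight loss = 28611/146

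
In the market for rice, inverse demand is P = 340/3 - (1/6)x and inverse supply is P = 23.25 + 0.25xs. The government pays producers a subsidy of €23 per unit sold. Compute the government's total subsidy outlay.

Government cost = €6242.2

Pre-subsidy: 340/3 - (1/6)x = 23.25 + 0.25x gives x* = 216.2 and P* = 77.3.
With the subsidy, sellers receive Ps = Pb + 23 for each unit, where Pb is the price buyers pay.
On the curves, Pb = 340/3 - (1/6)x and Ps = 23.25 + 0.25x; the wedge Ps − Pb = 23 gives 23.25 + 0.25x − (340/3 - (1/6)x) = 23, so x' = 271.4.
Then Pb = 340/3 − (1/6)·271.4 = 68.1 and Ps = 23.25 + 0.25·271.4 = 91.1.
Government outlay = subsidy × quantity = 23 × 271.4 = 6242.2.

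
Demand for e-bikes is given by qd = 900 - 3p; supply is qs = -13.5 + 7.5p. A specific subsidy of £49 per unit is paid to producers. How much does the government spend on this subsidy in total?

Government cost = £36456

Pre-subsidy: 900 - 3p = -13.5 + 7.5p gives p* = 87, q* = 639.
With the subsidy, sellers receive ps = pb + 49 for each unit, where pb is the price buyers pay.
Supply in terms of pb becomes qs = -13.5 + 7.5(pb + 49) = 354 + 7.5pb. Setting this equal to demand: 900 - 3pb = 354 + 7.5pb, so pb = 52.
Sellers receive ps = 52 + 49 = 101; q' = 900 − 3·52 = 744.
Government outlay = subsidy × quantity = 49 × 744 = 36456.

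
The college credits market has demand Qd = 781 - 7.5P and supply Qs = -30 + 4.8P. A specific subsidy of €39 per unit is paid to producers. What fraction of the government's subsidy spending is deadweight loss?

Pre-subsidy: 781 - 7.5P = -30 + 4.8P gives P* = 8110/123, Q* = 11746/41.
With the subsidy, sellers receive Ps = Pb + 39 for each unit, where Pb is the price buyers pay.
Supply in terms of Pb becomes Qs = -30 + 4.8(Pb + 39) = 157.2 + 4.8Pb. Setting this equal to demand: 781 - 7.5Pb = 157.2 + 4.8Pb, so Pb = 6238/123.
Sellers receive Ps = 6238/123 + 39 = 11035/123; Q' = 781 − 7.5·(6238/123) = 16426/41.
ΔCS = ½(11746/41 + 16426/41)(8110/123 − 6238/123) = 8789664/1681; ΔPS = ½(11746/41 + 16426/41)(11035/123 − 8110/123) = 13733850/1681.
Government spending = 39 × 16426/41 = 640614/41.
DWL = ½ × 39 × (16426/41 − 11746/41) = 91260/41; fraction = (91260/41) / (640614/41) = 1170/8213.

DWL / government spending = 1170/8213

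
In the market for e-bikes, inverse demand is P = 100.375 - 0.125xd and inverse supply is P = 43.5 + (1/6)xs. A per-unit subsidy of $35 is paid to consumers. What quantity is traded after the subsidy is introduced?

x' = 315

Pre-subsidy: 100.375 - 0.125x = 43.5 + (1/6)x gives x* = 195 and P* = 76.
With the rebate, buyers effectively pay Pb = Ps − 35, where Ps is the price sellers receive.
On the curves, Pb = 100.375 - 0.125x and Ps = 43.5 + (1/6)x; the wedge Ps − Pb = 35 gives 43.5 + (1/6)x − (100.375 - 0.125x) = 35, so x' = 315.
Then Pb = 100.375 − 0.125·315 = 61 and Ps = 43.5 + (1/6)·315 = 96.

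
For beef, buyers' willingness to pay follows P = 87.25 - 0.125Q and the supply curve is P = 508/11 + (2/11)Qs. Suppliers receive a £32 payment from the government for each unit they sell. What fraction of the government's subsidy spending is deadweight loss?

Pre-subsidy: 87.25 - 0.125Q = 508/11 + (2/11)Q gives Q* = 3614/27 and P* = 1904/27.
With the subsidy, sellers receive Ps = Pb + 32 for each unit, where Pb is the price buyers pay.
On the curves, Pb = 87.25 - 0.125Q and Ps = 508/11 + (2/11)Q; the wedge Ps − Pb = 32 gives 508/11 + (2/11)Q − (87.25 - 0.125Q) = 32, so Q' = 6430/27.
Then Pb = 87.25 − 0.125·(6430/27) = 1552/27 and Ps = 508/11 + (2/11)·(6430/27) = 2416/27.
ΔCS = ½(3614/27 + 6430/27)(1904/27 − 1552/27) = 21824/9; ΔPS = ½(3614/27 + 6430/27)(2416/27 − 1904/27) = 31744/9.
Government spending = 32 × 6430/27 = 205760/27.
DWL = ½ × 32 × (6430/27 − 3614/27) = 45056/27; fraction = (45056/27) / (205760/27) = 704/3215.

DWL / government spending = 704/3215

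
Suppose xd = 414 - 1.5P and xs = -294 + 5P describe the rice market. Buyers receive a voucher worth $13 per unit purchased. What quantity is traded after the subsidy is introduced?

Pre-subsidy: 414 - 1.5P = -294 + 5P gives P* = 1416/13, x* = 3258/13.
With the rebate, buyers effectively pay Pb = Ps − 13, where Ps is the price sellers receive.
Demand in terms of Ps becomes xd = 414 − 1.5(Ps − 13) = 433.5 - 1.5Ps. Setting this equal to supply: 433.5 - 1.5Ps = -294 + 5Ps, so Ps = 1455/13.
Buyers pay Pb = 1455/13 − 13 = 1286/13; x' = -294 + 5·(1455/13) = 3453/13.

x' = 3453/13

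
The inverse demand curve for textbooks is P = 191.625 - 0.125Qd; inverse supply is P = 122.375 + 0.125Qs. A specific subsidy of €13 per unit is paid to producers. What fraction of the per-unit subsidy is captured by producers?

Producer share = 0.5

Pre-subsidy: 191.625 - 0.125Q = 122.375 + 0.125Q gives Q* = 277 and P* = 157.
With the subsidy, sellers receive Ps = Pb + 13 for each unit, where Pb is the price buyers pay.
On the curves, Pb = 191.625 - 0.125Q and Ps = 122.375 + 0.125Q; the wedge Ps − Pb = 13 gives 122.375 + 0.125Q − (191.625 - 0.125Q) = 13, so Q' = 329.
Then Pb = 191.625 − 0.125·329 = 150.5 and Ps = 122.375 + 0.125·329 = 163.5.
Buyers' price falls by P* − Pb = 157 − 150.5 = 6.5; sellers' price rises by Ps − P* = 163.5 − 157 = 6.5.
So producers capture 6.5/13 = 0.5 of each unit of subsidy.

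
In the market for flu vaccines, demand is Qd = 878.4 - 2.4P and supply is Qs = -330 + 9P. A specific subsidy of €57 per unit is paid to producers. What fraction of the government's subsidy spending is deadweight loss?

Pre-subsidy: 878.4 - 2.4P = -330 + 9P gives P* = 106, Q* = 624.
With the subsidy, sellers receive Ps = Pb + 57 for each unit, where Pb is the price buyers pay.
Supply in terms of Pb becomes Qs = -330 + 9(Pb + 57) = 183 + 9Pb. Setting this equal to demand: 878.4 - 2.4Pb = 183 + 9Pb, so Pb = 61.
Sellers receive Ps = 61 + 57 = 118; Q' = 878.4 − 2.4·61 = 732.
ΔCS = ½(624 + 732)(106 − 61) = 30510; ΔPS = ½(624 + 732)(118 − 106) = 8136.
Government spending = 57 × 732 = 41724.
DWL = ½ × 57 × (732 − 624) = 3078; fraction = 3078 / 41724 = 9/122.

DWL / government spending = 9/122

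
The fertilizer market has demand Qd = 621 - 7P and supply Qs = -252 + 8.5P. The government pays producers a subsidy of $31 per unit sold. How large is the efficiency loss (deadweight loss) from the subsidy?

Deadweight loss = $1844.5

Pre-subsidy: 621 - 7P = -252 + 8.5P gives P* = 1746/31, Q* = 7029/31.
With the subsidy, sellers receive Ps = Pb + 31 for each unit, where Pb is the price buyers pay.
Supply in terms of Pb becomes Qs = -252 + 8.5(Pb + 31) = 11.5 + 8.5Pb. Setting this equal to demand: 621 - 7Pb = 11.5 + 8.5Pb, so Pb = 1219/31.
Sellers receive Ps = 1219/31 + 31 = 2180/31; Q' = 621 − 7·(1219/31) = 10718/31.
The subsidy expands output by 10718/31 − 7029/31 = 119 past the efficient level; on those units the gap between marginal cost and willingness to pay runs from 0 up to 31.
DWL = ½ × 31 × 119 = 1844.5.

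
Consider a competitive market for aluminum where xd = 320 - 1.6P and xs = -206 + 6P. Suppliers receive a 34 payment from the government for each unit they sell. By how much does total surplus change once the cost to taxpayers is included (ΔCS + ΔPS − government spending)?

Pre-subsidy: 320 - 1.6P = -206 + 6P gives P* = 1315/19, x* = 3976/19.
With the subsidy, sellers receive Ps = Pb + 34 for each unit, where Pb is the price buyers pay.
Supply in terms of Pb becomes xs = -206 + 6(Pb + 34) = -2 + 6Pb. Setting this equal to demand: 320 - 1.6Pb = -2 + 6Pb, so Pb = 805/19.
Sellers receive Ps = 805/19 + 34 = 1451/19; x' = 320 − 1.6·(805/19) = 4792/19.
ΔCS = ½(3976/19 + 4792/19)(1315/19 − 805/19) = 2235840/361; ΔPS = ½(3976/19 + 4792/19)(1451/19 − 1315/19) = 596224/361.
Government spending = 34 × 4792/19 = 162928/19.
Net change = 2235840/361 + 596224/361 − 162928/19 = -13872/19. The loss equals the DWL triangle ½·34·816/19.

Net change in total surplus = -13872/19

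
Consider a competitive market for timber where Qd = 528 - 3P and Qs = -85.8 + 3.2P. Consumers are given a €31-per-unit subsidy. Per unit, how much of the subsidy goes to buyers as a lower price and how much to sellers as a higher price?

Pre-subsidy: 528 - 3P = -85.8 + 3.2P gives P* = 99, Q* = 231.
With the rebate, buyers effectively pay Pb = Ps − 31, where Ps is the price sellers receive.
Demand in terms of Ps becomes Qd = 528 − 3(Ps − 31) = 621 - 3Ps. Setting this equal to supply: 621 - 3Ps = -85.8 + 3.2Ps, so Ps = 114.
Buyers pay Pb = 114 − 31 = 83; Q' = -85.8 + 3.2·114 = 279.
Buyers' price falls by P* − Pb = 99 − 83 = 16; sellers' price rises by Ps − P* = 114 − 99 = 15.

Buyers gain €16 per unit; sellers gain €15 per unit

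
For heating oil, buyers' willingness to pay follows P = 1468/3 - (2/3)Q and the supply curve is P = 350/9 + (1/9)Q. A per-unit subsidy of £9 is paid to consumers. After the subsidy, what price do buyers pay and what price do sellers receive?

Buyers pay 2006/21; sellers receive 2195/21

Pre-subsidy: 1468/3 - (2/3)Q = 350/9 + (1/9)Q gives Q* = 4054/7 and P* = 2168/21.
With the rebate, buyers effectively pay Pb = Ps − 9, where Ps is the price sellers receive.
On the curves, Pb = 1468/3 - (2/3)Q and Ps = 350/9 + (1/9)Q; the wedge Ps − Pb = 9 gives 350/9 + (1/9)Q − (1468/3 - (2/3)Q) = 9, so Q' = 4135/7.
Then Pb = 1468/3 − (2/3)·(4135/7) = 2006/21 and Ps = 350/9 + (1/9)·(4135/7) = 2195/21.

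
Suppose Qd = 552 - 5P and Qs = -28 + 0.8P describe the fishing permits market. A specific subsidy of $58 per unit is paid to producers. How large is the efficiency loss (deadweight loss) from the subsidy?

Pre-subsidy: 552 - 5P = -28 + 0.8P gives P* = 100, Q* = 52.
With the subsidy, sellers receive Ps = Pb + 58 for each unit, where Pb is the price buyers pay.
Supply in terms of Pb becomes Qs = -28 + 0.8(Pb + 58) = 18.4 + 0.8Pb. Setting this equal to demand: 552 - 5Pb = 18.4 + 0.8Pb, so Pb = 92.
Sellers receive Ps = 92 + 58 = 150; Q' = 552 − 5·92 = 92.
The subsidy expands output by 92 − 52 = 40 past the efficient level; on those units the gap between marginal cost and willingness to pay runs from 0 up to 58.
DWL = ½ × 58 × 40 = 1160.

Deadweight loss = $1160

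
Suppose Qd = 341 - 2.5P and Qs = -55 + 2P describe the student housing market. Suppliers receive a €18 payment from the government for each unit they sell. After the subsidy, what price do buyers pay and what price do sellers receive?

Pre-subsidy: 341 - 2.5P = -55 + 2P gives P* = 88, Q* = 121.
With the subsidy, sellers receive Ps = Pb + 18 for each unit, where Pb is the price buyers pay.
Supply in terms of Pb becomes Qs = -55 + 2(Pb + 18) = -19 + 2Pb. Setting this equal to demand: 341 - 2.5Pb = -19 + 2Pb, so Pb = 80.
Sellers receive Ps = 80 + 18 = 98; Q' = 341 − 2.5·80 = 141.

Buyers pay €80; sellers receive €98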